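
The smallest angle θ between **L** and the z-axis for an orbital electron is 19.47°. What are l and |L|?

l = 8, |L| = 6√2 ℏ ≈ 8.485ℏ

At minimum angle, m_l = l, so cos θ = l/√(l(l+1)); cos²θ = l/(l+1) = 0.8889.
Thus l = 0.8889/(1 − 0.8889) ≈ 8.
Then |L| = ℏ√(8·9) = 6√2 ℏ.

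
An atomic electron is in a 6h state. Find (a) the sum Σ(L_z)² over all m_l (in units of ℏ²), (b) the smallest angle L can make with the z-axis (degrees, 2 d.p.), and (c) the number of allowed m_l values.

Σ(L_z)² = 110 ℏ²; θ_min ≈ 24.09°; 11 values

For 6h, l = 5.
Σ m_l² = 110, so Σ(L_z)² = 110 ℏ².
cos θ_min = 5/√30, so θ_min ≈ 24.09°.
There are 2l+1 = 11 values of m_l.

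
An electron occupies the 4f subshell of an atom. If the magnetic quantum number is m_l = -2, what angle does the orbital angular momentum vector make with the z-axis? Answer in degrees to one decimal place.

For 4f, l = 3.
|L| = ℏ√(l(l+1)) = 2√3 ℏ.
L_z = m_l ℏ = −2ℏ.
cos θ = L_z/|L| = -2/√12, so θ ≈ 125.3°.

θ ≈ 125.3°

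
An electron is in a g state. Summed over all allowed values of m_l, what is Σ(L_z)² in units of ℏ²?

A g state has l = 4.
m_l runs from −4 to 4, i.e. {-4, -3, -2, -1, 0, 1, 2, 3, 4}.
Summing m² from −4 to 4: Σ m_l² = 60.

Σ(L_z)² = 60 ℏ²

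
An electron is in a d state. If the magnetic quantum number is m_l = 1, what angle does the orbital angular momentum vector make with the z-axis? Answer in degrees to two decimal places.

The letter d corresponds to l = 2.
|L|² = l(l+1)ℏ² = 6ℏ², so |L| = √6 ℏ.
L_z = m_l ℏ = 1ℏ.
cos θ = L_z/|L| = 1/√6, so θ ≈ 65.91°.

θ ≈ 65.91°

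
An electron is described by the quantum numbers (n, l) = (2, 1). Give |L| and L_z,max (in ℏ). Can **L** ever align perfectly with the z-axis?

|L| = √2 ℏ ≈ 1.4142ℏ, while L_z,max = lℏ = 1ℏ.
Since |L| > L_z,max, the vector can never point exactly along z; the closest it comes is θ_min = arccos(1/√2) ≈ 45.0°.

No: L_z,max = 1ℏ < |L| = √2 ℏ ≈ 1.414ℏ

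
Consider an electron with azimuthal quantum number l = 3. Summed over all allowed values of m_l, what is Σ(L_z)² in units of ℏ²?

Σ(L_z)² = 28 ℏ²

The allowed m_l values are -3, -2, -1, 0, 1, 2, 3.
Summing m² from −3 to 3: Σ m_l² = 28.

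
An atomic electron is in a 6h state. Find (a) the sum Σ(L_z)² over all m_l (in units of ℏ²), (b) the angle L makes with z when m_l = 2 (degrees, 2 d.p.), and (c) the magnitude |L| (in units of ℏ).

Σ(L_z)² = 110 ℏ²; θ(m_l=2) ≈ 68.58°; |L| = √30 ℏ ≈ 5.477ℏ

6h means n = 6, l = 5.
Σ m_l² = 110, so Σ(L_z)² = 110 ℏ².
For m_l = 2: cos θ = 2/√30, θ ≈ 68.58°.
|L| = ℏ√(5·6) = √30 ℏ ≈ 5.477ℏ.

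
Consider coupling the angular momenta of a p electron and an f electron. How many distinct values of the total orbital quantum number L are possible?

Angular momentum addition gives L = |l₁ − l₂|, …, l₁ + l₂.
So L can be 2, 3, 4.
That is 3 values.

3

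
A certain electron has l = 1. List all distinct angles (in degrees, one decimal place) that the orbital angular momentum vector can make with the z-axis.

|L|² = l(l+1)ℏ² = 2ℏ², so |L| = √2 ℏ.
cos θ = m_l/√2 for each m_l ∈ {-1, 0, 1}.

θ ∈ {45.0°, 90.0°, 135.0°}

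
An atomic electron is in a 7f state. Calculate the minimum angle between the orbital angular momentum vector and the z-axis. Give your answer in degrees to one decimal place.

The 7f subshell has l = 3.
|L|² = l(l+1)ℏ² = 12ℏ², so |L| = 2√3 ℏ.
The smallest angle corresponds to the largest L_z, i.e. m_l = l = 3, giving L_z = 3ℏ.
cos θ_min = 3/√12, so θ_min ≈ 30.0°.

θ_min ≈ 30.0°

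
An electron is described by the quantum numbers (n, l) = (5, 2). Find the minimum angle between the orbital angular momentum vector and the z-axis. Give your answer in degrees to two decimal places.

θ_min ≈ 35.26°

|L|² = l(l+1)ℏ² = 6ℏ², so |L| = √6 ℏ.
The smallest angle corresponds to the largest L_z, i.e. m_l = l = 2, giving L_z = 2ℏ.
cos θ_min = 2/√6, so θ_min ≈ 35.26°.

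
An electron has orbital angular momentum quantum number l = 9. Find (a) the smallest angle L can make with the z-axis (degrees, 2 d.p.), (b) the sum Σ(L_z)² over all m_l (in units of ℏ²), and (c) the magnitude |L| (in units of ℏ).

θ_min ≈ 18.43°; Σ(L_z)² = 570 ℏ²; |L| = 3√10 ℏ ≈ 9.487ℏ

cos θ_min = 9/√90, so θ_min ≈ 18.43°.
Σ m_l² = 570, so Σ(L_z)² = 570 ℏ².
|L| = ℏ√(9·10) = 3√10 ℏ ≈ 9.487ℏ.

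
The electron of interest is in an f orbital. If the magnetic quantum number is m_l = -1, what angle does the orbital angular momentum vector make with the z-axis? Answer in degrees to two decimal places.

The letter f corresponds to l = 3.
|L| = √(l(l+1)) ℏ = 2√3 ℏ.
L_z = m_l ℏ = −1ℏ.
cos θ = L_z/|L| = -1/√12, so θ ≈ 106.78°.

θ ≈ 106.78°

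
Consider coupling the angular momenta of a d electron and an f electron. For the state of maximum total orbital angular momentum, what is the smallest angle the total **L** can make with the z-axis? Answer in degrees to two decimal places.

θ_min ≈ 24.09°

Angular momentum addition gives L = |l₁ − l₂|, …, l₁ + l₂.
So L can be 1, 2, 3, 4, 5.
The maximum is L = 5, with |L_tot| = ℏ√(5·6) = √30 ℏ.
The minimum angle with z is arccos(5/√30) ≈ 24.09°.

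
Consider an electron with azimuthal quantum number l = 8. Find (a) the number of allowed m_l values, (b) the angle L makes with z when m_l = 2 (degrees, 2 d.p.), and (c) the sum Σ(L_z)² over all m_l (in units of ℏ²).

17 values; θ(m_l=2) ≈ 76.37°; Σ(L_z)² = 408 ℏ²

There are 2l+1 = 17 values of m_l.
For m_l = 2: cos θ = 2/√72, θ ≈ 76.37°.
Σ m_l² = 408, so Σ(L_z)² = 408 ℏ².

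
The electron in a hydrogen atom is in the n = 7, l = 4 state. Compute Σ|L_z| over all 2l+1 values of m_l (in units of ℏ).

Σ|L_z| = 20 ℏ

m_l runs from −4 to 4, i.e. {-4, -3, -2, -1, 0, 1, 2, 3, 4}.
Σ|m_l| = 2(1+2+…+4) = 20.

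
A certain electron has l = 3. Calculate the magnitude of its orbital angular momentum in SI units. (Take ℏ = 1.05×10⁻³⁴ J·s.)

|L| = ℏ√(l(l+1)) = ℏ√(3·4) = 2√3 ℏ
Numerically, |L| = 3.464 × (1.05×10⁻³⁴ J·s) = 3.64×10⁻³⁴ J·s.

|L| = 3.64×10⁻³⁴ J·s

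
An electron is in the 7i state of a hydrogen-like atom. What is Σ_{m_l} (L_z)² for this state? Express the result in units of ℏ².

For 7i, l = 6.
The allowed m_l values are -6, -5, -4, -3, -2, -1, 0, 1, 2, 3, 4, 5, 6.
Σ m_l² = l(l+1)(2l+1)/3 = 6·7·13/3 = 182.

Σ(L_z)² = 182 ℏ²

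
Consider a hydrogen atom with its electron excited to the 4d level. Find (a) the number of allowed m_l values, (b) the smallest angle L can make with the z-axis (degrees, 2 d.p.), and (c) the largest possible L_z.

5 values; θ_min ≈ 35.26°; L_z,max = 2ℏ

The 4d level has l = 2.
There are 2l+1 = 5 values of m_l.
cos θ_min = 2/√6, so θ_min ≈ 35.26°.
L_z,max = lℏ = 2ℏ.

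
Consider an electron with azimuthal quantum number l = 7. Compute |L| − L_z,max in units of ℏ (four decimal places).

|L| − L_z,max ≈ 0.4833ℏ

|L| = 2√14 ℏ ≈ 7.4833ℏ, while L_z,max = lℏ = 7ℏ.
The difference is (2√14 − 7)ℏ ≈ 0.4833ℏ.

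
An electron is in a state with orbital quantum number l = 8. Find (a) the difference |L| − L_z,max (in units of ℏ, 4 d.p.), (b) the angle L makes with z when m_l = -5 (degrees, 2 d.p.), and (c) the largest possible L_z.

|L|−L_z,max ≈ 0.4853ℏ; θ(m_l=-5) ≈ 126.10°; L_z,max = 8ℏ

|L| − L_z,max = (6√2 − 8)ℏ ≈ 0.4853ℏ.
For m_l = -5: cos θ = -5/√72, θ ≈ 126.10°.
L_z,max = lℏ = 8ℏ.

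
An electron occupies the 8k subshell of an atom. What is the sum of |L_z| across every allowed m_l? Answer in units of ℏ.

The 8k subshell has l = 7.
m_l ∈ {-7, -6, -5, -4, -3, -2, -1, 0, 1, 2, 3, 4, 5, 6, 7}.
Σ|m_l| = l(l+1) = 56.

Σ|L_z| = 56 ℏ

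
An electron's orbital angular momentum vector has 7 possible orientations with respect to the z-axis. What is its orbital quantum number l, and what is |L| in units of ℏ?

l = 3, |L| = 2√3 ℏ ≈ 3.464ℏ

7 = 2l + 1, so l = (7−1)/2 = 3.
|L| = ℏ√(l(l+1)) = ℏ√(3·4) = 2√3 ℏ.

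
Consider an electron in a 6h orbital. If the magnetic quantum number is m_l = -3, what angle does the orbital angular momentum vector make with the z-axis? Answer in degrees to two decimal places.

6h means n = 6, l = 5.
|L|² = l(l+1)ℏ² = 30ℏ², so |L| = √30 ℏ.
L_z = m_l ℏ = −3ℏ.
cos θ = L_z/|L| = -3/√30, so θ ≈ 123.21°.

θ ≈ 123.21°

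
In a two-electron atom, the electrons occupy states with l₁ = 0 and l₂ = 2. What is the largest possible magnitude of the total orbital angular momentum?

L runs from |0 − 2| = 2 to 0 + 2 = 2.
Allowed values: L = 2.
The largest magnitude corresponds to L = 2: |L_tot| = ℏ√(2·3) = √6 ℏ.

|L_tot|_max = √6 ℏ ≈ 2.449ℏ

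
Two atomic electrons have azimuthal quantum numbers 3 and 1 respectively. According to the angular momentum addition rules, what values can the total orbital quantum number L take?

L = 2, 3, 4

The total orbital quantum number L ranges from |l₁ − l₂| to l₁ + l₂ in integer steps.
L ∈ {2, 3, 4}.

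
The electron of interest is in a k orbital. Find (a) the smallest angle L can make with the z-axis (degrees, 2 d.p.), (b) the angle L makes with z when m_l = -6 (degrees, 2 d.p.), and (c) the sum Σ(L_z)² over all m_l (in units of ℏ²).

θ_min ≈ 20.70°; θ(m_l=-6) ≈ 143.30°; Σ(L_z)² = 280 ℏ²

The letter k corresponds to l = 7.
cos θ_min = 7/√56, so θ_min ≈ 20.70°.
For m_l = -6: cos θ = -6/√56, θ ≈ 143.30°.
Σ m_l² = 280, so Σ(L_z)² = 280 ℏ².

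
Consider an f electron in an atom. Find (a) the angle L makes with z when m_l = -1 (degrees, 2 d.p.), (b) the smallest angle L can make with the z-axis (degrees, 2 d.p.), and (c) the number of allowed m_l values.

θ(m_l=-1) ≈ 106.78°; θ_min ≈ 30.00°; 7 values

For an f orbital, l = 3.
For m_l = -1: cos θ = -1/√12, θ ≈ 106.78°.
cos θ_min = 3/√12, so θ_min ≈ 30.00°.
There are 2l+1 = 7 values of m_l.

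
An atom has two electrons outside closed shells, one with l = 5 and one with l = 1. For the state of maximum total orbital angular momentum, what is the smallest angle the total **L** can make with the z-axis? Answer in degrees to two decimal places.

By the triangle rule, |l₁ − l₂| ≤ L ≤ l₁ + l₂.
So L can be 4, 5, 6.
The maximum is L = 6, with |L_tot| = ℏ√(6·7) = √42 ℏ.
The minimum angle with z is arccos(6/√42) ≈ 22.21°.

θ_min ≈ 22.21°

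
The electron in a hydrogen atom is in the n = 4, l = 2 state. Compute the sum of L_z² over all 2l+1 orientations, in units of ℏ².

Σ(L_z)² = 10 ℏ²

m_l runs from −2 to 2, i.e. {-2, -1, 0, 1, 2}.
Σ m_l² = 2·(1 + 4) = 10.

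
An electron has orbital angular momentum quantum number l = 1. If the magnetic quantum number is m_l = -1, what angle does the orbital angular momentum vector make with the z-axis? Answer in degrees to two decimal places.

|L| = ℏ√(l(l+1)) = √2 ℏ.
L_z = m_l ℏ = −1ℏ.
cos θ = L_z/|L| = -1/√2, so θ ≈ 135.00°.

θ ≈ 135.00°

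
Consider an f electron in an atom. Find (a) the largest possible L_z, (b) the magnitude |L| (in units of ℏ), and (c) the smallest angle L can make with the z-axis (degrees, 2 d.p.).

L_z,max = 3ℏ; |L| = 2√3 ℏ ≈ 3.464ℏ; θ_min ≈ 30.00°

For an f orbital, l = 3.
L_z,max = lℏ = 3ℏ.
|L| = ℏ√(3·4) = 2√3 ℏ ≈ 3.464ℏ.
cos θ_min = 3/√12, so θ_min ≈ 30.00°.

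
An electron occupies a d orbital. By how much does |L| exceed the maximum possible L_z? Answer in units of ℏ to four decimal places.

|L| − L_z,max ≈ 0.4495ℏ

The letter d corresponds to l = 2.
|L| = √6 ℏ ≈ 2.4495ℏ, while L_z,max = lℏ = 2ℏ.
The difference is (√6 − 2)ℏ ≈ 0.4495ℏ.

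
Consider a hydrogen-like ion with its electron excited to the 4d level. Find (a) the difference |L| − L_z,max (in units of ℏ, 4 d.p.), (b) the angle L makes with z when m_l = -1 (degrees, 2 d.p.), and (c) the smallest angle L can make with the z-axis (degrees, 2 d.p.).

The 4d level has l = 2.
|L| − L_z,max = (√6 − 2)ℏ ≈ 0.4495ℏ.
For m_l = -1: cos θ = -1/√6, θ ≈ 114.09°.
cos θ_min = 2/√6, so θ_min ≈ 35.26°.

|L|−L_z,max ≈ 0.4495ℏ; θ(m_l=-1) ≈ 114.09°; θ_min ≈ 35.26°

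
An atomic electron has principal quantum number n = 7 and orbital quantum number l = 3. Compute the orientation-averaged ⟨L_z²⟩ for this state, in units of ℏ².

⟨L_z²⟩ = 4 ℏ²

m_l runs from −3 to 3, i.e. {-3, -2, -1, 0, 1, 2, 3}.
⟨L_z²⟩ = ℏ²·(Σ m_l²)/(2l+1) = ℏ²·28/7 = 4ℏ².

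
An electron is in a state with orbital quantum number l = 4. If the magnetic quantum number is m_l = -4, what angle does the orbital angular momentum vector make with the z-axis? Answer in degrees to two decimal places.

θ ≈ 153.43°

|L| = ℏ√(l(l+1)) = 2√5 ℏ.
L_z = m_l ℏ = −4ℏ.
cos θ = L_z/|L| = -4/√20, so θ ≈ 153.43°.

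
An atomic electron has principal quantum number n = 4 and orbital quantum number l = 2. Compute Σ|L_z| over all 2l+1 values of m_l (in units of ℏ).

Σ|L_z| = 6 ℏ

m_l ∈ {-2, -1, 0, 1, 2}.
Σ|m_l| = 2·2(2+1)/2 = 6.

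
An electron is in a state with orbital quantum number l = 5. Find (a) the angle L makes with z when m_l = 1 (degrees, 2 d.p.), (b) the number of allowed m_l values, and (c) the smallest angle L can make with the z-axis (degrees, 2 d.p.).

θ(m_l=1) ≈ 79.48°; 11 values; θ_min ≈ 24.09°

For m_l = 1: cos θ = 1/√30, θ ≈ 79.48°.
There are 2l+1 = 11 values of m_l.
cos θ_min = 5/√30, so θ_min ≈ 24.09°.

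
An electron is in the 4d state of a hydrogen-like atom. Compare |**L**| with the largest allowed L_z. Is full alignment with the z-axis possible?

No: L_z,max = 2ℏ < |L| = √6 ℏ ≈ 2.449ℏ

4d means n = 4, l = 2.
|L| = √6 ℏ ≈ 2.4495ℏ, while L_z,max = lℏ = 2ℏ.
Since |L| > L_z,max, the vector can never point exactly along z; the closest it comes is θ_min = arccos(2/√6) ≈ 35.3°.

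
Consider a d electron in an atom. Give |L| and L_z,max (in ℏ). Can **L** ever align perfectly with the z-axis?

No: L_z,max = 2ℏ < |L| = √6 ℏ ≈ 2.449ℏ

For a d orbital, l = 2.
|L| = √6 ℏ ≈ 2.4495ℏ, while L_z,max = lℏ = 2ℏ.
Since |L| > L_z,max, the vector can never point exactly along z; the closest it comes is θ_min = arccos(2/√6) ≈ 35.3°.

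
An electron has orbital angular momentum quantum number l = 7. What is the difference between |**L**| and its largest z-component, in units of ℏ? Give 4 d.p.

|L| = 2√14 ℏ ≈ 7.4833ℏ, while L_z,max = lℏ = 7ℏ.
The difference is (2√14 − 7)ℏ ≈ 0.4833ℏ.

|L| − L_z,max ≈ 0.4833ℏ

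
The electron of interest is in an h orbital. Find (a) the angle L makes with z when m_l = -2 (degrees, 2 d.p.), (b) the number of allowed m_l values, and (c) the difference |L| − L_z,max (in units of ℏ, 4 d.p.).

θ(m_l=-2) ≈ 111.42°; 11 values; |L|−L_z,max ≈ 0.4772ℏ

For an h orbital, l = 5.
For m_l = -2: cos θ = -2/√30, θ ≈ 111.42°.
There are 2l+1 = 11 values of m_l.
|L| − L_z,max = (√30 − 5)ℏ ≈ 0.4772ℏ.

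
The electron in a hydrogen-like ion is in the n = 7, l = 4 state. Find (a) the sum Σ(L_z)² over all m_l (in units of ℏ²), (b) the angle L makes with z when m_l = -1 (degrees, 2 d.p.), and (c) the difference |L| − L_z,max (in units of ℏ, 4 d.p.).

Σ m_l² = 60, so Σ(L_z)² = 60 ℏ².
For m_l = -1: cos θ = -1/√20, θ ≈ 102.92°.
|L| − L_z,max = (2√5 − 4)ℏ ≈ 0.4721ℏ.

Σ(L_z)² = 60 ℏ²; θ(m_l=-1) ≈ 102.92°; |L|−L_z,max ≈ 0.4721ℏ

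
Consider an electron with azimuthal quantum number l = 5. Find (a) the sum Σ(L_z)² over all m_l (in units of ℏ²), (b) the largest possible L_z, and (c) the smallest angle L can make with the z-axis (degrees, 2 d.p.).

Σ(L_z)² = 110 ℏ²; L_z,max = 5ℏ; θ_min ≈ 24.09°

Σ m_l² = 110, so Σ(L_z)² = 110 ℏ².
L_z,max = lℏ = 5ℏ.
cos θ_min = 5/√30, so θ_min ≈ 24.09°.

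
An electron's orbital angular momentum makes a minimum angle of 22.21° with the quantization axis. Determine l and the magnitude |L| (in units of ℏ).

cos²θ_min = l/(l+1) = 0.8571.
Solving: l = 6.
Then |L| = ℏ√(6·7) = √42 ℏ.

l = 6, |L| = √42 ℏ ≈ 6.481ℏ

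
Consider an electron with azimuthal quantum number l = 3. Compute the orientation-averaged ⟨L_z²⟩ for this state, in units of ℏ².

⟨L_z²⟩ = 4 ℏ²

m_l runs from −3 to 3, i.e. {-3, -2, -1, 0, 1, 2, 3}.
Average of L_z² over 7 states: 28/7 ℏ² = 4 ℏ².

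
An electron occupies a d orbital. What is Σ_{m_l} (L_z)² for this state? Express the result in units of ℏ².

The letter d corresponds to l = 2.
m_l ∈ {-2, -1, 0, 1, 2}.
Σ m_l² = 2·(1 + 4) = 10.

Σ(L_z)² = 10 ℏ²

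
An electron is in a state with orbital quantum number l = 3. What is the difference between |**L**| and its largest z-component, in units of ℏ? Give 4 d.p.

|L| = 2√3 ℏ ≈ 3.4641ℏ, while L_z,max = lℏ = 3ℏ.
The difference is (2√3 − 3)ℏ ≈ 0.4641ℏ.

|L| − L_z,max ≈ 0.4641ℏ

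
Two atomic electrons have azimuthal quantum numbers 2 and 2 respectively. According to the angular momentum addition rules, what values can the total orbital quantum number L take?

Angular momentum addition gives L = |l₁ − l₂|, …, l₁ + l₂.
L ∈ {0, 1, 2, 3, 4}.

L = 0, 1, 2, 3, 4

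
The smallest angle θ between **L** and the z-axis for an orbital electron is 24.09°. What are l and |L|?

cos θ_min = l/√(l(l+1)) = √(l/(l+1)), so l/(l+1) = cos²(24.09°) = 0.8334.
Thus l = 0.8334/(1 − 0.8334) ≈ 5.
Then |L| = ℏ√(5·6) = √30 ℏ.

l = 5, |L| = √30 ℏ ≈ 5.477ℏ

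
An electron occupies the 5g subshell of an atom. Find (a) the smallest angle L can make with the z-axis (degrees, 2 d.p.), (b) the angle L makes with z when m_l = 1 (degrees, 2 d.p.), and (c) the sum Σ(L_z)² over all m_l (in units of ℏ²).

For 5g, l = 4.
cos θ_min = 4/√20, so θ_min ≈ 26.57°.
For m_l = 1: cos θ = 1/√20, θ ≈ 77.08°.
Σ m_l² = 60, so Σ(L_z)² = 60 ℏ².

θ_min ≈ 26.57°; θ(m_l=1) ≈ 77.08°; Σ(L_z)² = 60 ℏ²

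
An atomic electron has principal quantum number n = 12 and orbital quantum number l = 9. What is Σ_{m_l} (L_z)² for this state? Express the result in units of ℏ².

m_l ∈ {-9, -8, -7, -6, -5, -4, -3, -2, -1, 0, 1, 2, 3, 4, 5, 6, 7, 8, 9}.
Σ m_l² = 2·(1 + 4 + 9 + 16 + 25 + 36 + 49 + 64 + 81) = 570.

Σ(L_z)² = 570 ℏ²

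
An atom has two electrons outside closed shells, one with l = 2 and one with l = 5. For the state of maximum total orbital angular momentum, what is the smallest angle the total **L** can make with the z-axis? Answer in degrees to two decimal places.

θ_min ≈ 20.70°

By the triangle rule, |l₁ − l₂| ≤ L ≤ l₁ + l₂.
L ∈ {3, 4, 5, 6, 7}.
The maximum is L = 7, with |L_tot| = ℏ√(7·8) = 2√14 ℏ.
The minimum angle with z is arccos(7/√56) ≈ 20.70°.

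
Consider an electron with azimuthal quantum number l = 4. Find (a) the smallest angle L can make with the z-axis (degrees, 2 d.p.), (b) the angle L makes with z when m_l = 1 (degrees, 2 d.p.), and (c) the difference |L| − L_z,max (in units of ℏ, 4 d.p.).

cos θ_min = 4/√20, so θ_min ≈ 26.57°.
For m_l = 1: cos θ = 1/√20, θ ≈ 77.08°.
|L| − L_z,max = (2√5 − 4)ℏ ≈ 0.4721ℏ.

θ_min ≈ 26.57°; θ(m_l=1) ≈ 77.08°; |L|−L_z,max ≈ 0.4721ℏ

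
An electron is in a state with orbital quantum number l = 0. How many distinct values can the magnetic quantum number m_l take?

The number of m_l values is 2l + 1 = 2·0 + 1 = 1.

1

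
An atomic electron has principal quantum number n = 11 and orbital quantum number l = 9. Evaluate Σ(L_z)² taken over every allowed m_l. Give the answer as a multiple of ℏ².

Σ(L_z)² = 570 ℏ²

m_l ∈ {-9, -8, -7, -6, -5, -4, -3, -2, -1, 0, 1, 2, 3, 4, 5, 6, 7, 8, 9}.
Summing m² from −9 to 9: Σ m_l² = 570.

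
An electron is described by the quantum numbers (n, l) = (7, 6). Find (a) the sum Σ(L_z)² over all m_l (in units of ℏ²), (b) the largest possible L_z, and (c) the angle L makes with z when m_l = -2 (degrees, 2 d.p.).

Σ(L_z)² = 182 ℏ²; L_z,max = 6ℏ; θ(m_l=-2) ≈ 107.98°

Σ m_l² = 182, so Σ(L_z)² = 182 ℏ².
L_z,max = lℏ = 6ℏ.
For m_l = -2: cos θ = -2/√42, θ ≈ 107.98°.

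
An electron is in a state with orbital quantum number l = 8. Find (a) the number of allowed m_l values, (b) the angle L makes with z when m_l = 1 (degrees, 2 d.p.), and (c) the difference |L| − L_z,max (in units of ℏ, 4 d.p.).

17 values; θ(m_l=1) ≈ 83.23°; |L|−L_z,max ≈ 0.4853ℏ

There are 2l+1 = 17 values of m_l.
For m_l = 1: cos θ = 1/√72, θ ≈ 83.23°.
|L| − L_z,max = (6√2 − 8)ℏ ≈ 0.4853ℏ.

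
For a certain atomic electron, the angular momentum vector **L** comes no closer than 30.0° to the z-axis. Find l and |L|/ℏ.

At minimum angle, m_l = l, so cos θ = l/√(l(l+1)); cos²θ = l/(l+1) = 0.7500.
l = cos²θ/sin²θ ≈ 3.
Then |L| = ℏ√(3·4) = 2√3 ℏ.

l = 3, |L| = 2√3 ℏ ≈ 3.464ℏ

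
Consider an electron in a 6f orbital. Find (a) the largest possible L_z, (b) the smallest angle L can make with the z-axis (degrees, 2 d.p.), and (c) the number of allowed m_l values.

The 6f subshell has l = 3.
L_z,max = lℏ = 3ℏ.
cos θ_min = 3/√12, so θ_min ≈ 30.00°.
There are 2l+1 = 7 values of m_l.

L_z,max = 3ℏ; θ_min ≈ 30.00°; 7 values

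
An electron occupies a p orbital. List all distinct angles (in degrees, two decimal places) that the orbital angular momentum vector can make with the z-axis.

The letter p corresponds to l = 1.
|L|² = l(l+1)ℏ² = 2ℏ², so |L| = √2 ℏ.
cos θ = m_l/√2 for each m_l ∈ {-1, 0, 1}.

θ ∈ {45.00°, 90.00°, 135.00°}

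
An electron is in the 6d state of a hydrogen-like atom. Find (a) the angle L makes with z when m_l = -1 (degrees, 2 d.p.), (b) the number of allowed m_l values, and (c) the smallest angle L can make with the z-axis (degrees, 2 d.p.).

The 6d subshell has l = 2.
For m_l = -1: cos θ = -1/√6, θ ≈ 114.09°.
There are 2l+1 = 5 values of m_l.
cos θ_min = 2/√6, so θ_min ≈ 35.26°.

θ(m_l=-1) ≈ 114.09°; 5 values; θ_min ≈ 35.26°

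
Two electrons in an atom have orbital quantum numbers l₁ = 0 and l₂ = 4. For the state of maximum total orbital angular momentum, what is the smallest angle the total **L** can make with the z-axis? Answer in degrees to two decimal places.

Angular momentum addition gives L = |l₁ − l₂|, …, l₁ + l₂.
Allowed values: L = 4.
The maximum is L = 4, with |L_tot| = ℏ√(4·5) = 2√5 ℏ.
The minimum angle with z is arccos(4/√20) ≈ 26.57°.

θ_min ≈ 26.57°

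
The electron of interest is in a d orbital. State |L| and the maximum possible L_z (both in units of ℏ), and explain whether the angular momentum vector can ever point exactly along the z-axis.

For a d orbital, l = 2.
|L| = √6 ℏ ≈ 2.4495ℏ, while L_z,max = lℏ = 2ℏ.
Since |L| > L_z,max, the vector can never point exactly along z; the closest it comes is θ_min = arccos(2/√6) ≈ 35.3°.

No: L_z,max = 2ℏ < |L| = √6 ℏ ≈ 2.449ℏ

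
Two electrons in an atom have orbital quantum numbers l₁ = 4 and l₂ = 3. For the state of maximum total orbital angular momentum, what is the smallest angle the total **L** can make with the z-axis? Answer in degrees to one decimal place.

θ_min ≈ 20.7°

L runs from |4 − 3| = 1 to 4 + 3 = 7.
L ∈ {1, 2, 3, 4, 5, 6, 7}.
The maximum is L = 7, with |L_tot| = ℏ√(7·8) = 2√14 ℏ.
The minimum angle with z is arccos(7/√56) ≈ 20.7°.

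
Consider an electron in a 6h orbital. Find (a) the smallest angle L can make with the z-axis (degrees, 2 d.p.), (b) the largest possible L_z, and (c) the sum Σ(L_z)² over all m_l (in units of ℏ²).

6h means n = 6, l = 5.
cos θ_min = 5/√30, so θ_min ≈ 24.09°.
L_z,max = lℏ = 5ℏ.
Σ m_l² = 110, so Σ(L_z)² = 110 ℏ².

θ_min ≈ 24.09°; L_z,max = 5ℏ; Σ(L_z)² = 110 ℏ²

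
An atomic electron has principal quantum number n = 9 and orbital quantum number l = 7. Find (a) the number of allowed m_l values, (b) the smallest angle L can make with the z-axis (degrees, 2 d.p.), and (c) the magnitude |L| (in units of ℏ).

There are 2l+1 = 15 values of m_l.
cos θ_min = 7/√56, so θ_min ≈ 20.70°.
|L| = ℏ√(7·8) = 2√14 ℏ ≈ 7.483ℏ.

15 values; θ_min ≈ 20.70°; |L| = 2√14 ℏ ≈ 7.483ℏ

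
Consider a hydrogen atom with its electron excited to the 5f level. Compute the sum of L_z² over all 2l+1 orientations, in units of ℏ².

The 5f level has l = 3.
The allowed m_l values are -3, -2, -1, 0, 1, 2, 3.
Σ m_l² = l(l+1)(2l+1)/3 = 3·4·7/3 = 28.

Σ(L_z)² = 28 ℏ²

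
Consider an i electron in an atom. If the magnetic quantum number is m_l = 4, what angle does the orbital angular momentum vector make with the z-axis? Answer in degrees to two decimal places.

θ ≈ 51.89°

An i state has l = 6.
|L| = ℏ√(l(l+1)) = √42 ℏ.
L_z = m_l ℏ = 4ℏ.
cos θ = L_z/|L| = 4/√42, so θ ≈ 51.89°.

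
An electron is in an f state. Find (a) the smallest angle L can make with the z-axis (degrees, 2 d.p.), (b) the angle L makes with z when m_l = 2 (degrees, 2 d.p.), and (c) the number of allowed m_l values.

An f state has l = 3.
cos θ_min = 3/√12, so θ_min ≈ 30.00°.
For m_l = 2: cos θ = 2/√12, θ ≈ 54.74°.
There are 2l+1 = 7 values of m_l.

θ_min ≈ 30.00°; θ(m_l=2) ≈ 54.74°; 7 values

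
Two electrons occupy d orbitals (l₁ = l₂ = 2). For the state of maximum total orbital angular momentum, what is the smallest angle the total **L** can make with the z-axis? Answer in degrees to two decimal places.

Angular momentum addition gives L = |l₁ − l₂|, …, l₁ + l₂.
So L can be 0, 1, 2, 3, 4.
The maximum is L = 4, with |L_tot| = ℏ√(4·5) = 2√5 ℏ.
The minimum angle with z is arccos(4/√20) ≈ 26.57°.

θ_min ≈ 26.57°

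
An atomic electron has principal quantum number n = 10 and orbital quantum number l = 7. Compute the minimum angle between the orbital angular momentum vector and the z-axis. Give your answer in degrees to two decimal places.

|L| = ℏ√(l(l+1)) = 2√14 ℏ.
The smallest angle corresponds to the largest L_z, i.e. m_l = l = 7, giving L_z = 7ℏ.
cos θ_min = 7/√56, so θ_min ≈ 20.70°.

θ_min ≈ 20.70°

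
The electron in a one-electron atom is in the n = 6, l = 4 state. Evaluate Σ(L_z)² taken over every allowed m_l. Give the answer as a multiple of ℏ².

Σ(L_z)² = 60 ℏ²

m_l ∈ {-4, -3, -2, -1, 0, 1, 2, 3, 4}.
Summing m² from −4 to 4: Σ m_l² = 60.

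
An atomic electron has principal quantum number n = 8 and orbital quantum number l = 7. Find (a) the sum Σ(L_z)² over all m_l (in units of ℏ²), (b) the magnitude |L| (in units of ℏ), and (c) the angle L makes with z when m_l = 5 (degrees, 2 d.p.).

Σ m_l² = 280, so Σ(L_z)² = 280 ℏ².
|L| = ℏ√(7·8) = 2√14 ℏ ≈ 7.483ℏ.
For m_l = 5: cos θ = 5/√56, θ ≈ 48.08°.

Σ(L_z)² = 280 ℏ²; |L| = 2√14 ℏ ≈ 7.483ℏ; θ(m_l=5) ≈ 48.08°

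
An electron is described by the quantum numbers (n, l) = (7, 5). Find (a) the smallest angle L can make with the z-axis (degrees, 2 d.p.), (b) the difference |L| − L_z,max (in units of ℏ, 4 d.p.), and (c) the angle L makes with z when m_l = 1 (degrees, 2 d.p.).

θ_min ≈ 24.09°; |L|−L_z,max ≈ 0.4772ℏ; θ(m_l=1) ≈ 79.48°

cos θ_min = 5/√30, so θ_min ≈ 24.09°.
|L| − L_z,max = (√30 − 5)ℏ ≈ 0.4772ℏ.
For m_l = 1: cos θ = 1/√30, θ ≈ 79.48°.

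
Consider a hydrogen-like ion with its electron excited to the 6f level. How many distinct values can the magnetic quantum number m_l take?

7

The 6f level has l = 3.
The number of m_l values is 2l + 1 = 2·3 + 1 = 7.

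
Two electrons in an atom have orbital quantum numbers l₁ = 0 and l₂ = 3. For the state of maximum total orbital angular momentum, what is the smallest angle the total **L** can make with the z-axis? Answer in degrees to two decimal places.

θ_min ≈ 30.00°

Angular momentum addition gives L = |l₁ − l₂|, …, l₁ + l₂.
So L can be 3.
The maximum is L = 3, with |L_tot| = ℏ√(3·4) = 2√3 ℏ.
The minimum angle with z is arccos(3/√12) ≈ 30.00°.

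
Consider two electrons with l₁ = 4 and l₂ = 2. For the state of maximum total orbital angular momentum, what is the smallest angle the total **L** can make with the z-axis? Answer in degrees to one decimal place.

θ_min ≈ 22.2°

By the triangle rule, |l₁ − l₂| ≤ L ≤ l₁ + l₂.
L ∈ {2, 3, 4, 5, 6}.
The maximum is L = 6, with |L_tot| = ℏ√(6·7) = √42 ℏ.
The minimum angle with z is arccos(6/√42) ≈ 22.2°.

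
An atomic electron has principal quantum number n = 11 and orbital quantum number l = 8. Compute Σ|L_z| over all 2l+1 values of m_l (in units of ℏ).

Σ|L_z| = 72 ℏ

m_l runs from −8 to 8, i.e. {-8, -7, -6, -5, -4, -3, -2, -1, 0, 1, 2, 3, 4, 5, 6, 7, 8}.
Σ|m_l| = 2·8(8+1)/2 = 72.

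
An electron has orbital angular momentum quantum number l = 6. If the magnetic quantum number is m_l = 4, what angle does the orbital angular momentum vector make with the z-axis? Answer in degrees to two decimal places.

|L|² = l(l+1)ℏ² = 42ℏ², so |L| = √42 ℏ.
L_z = m_l ℏ = 4ℏ.
cos θ = L_z/|L| = 4/√42, so θ ≈ 51.89°.

θ ≈ 51.89°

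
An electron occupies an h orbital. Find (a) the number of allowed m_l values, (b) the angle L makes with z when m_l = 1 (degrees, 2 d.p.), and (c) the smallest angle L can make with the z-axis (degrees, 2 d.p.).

11 values; θ(m_l=1) ≈ 79.48°; θ_min ≈ 24.09°

H corresponds to l = 5.
There are 2l+1 = 11 values of m_l.
For m_l = 1: cos θ = 1/√30, θ ≈ 79.48°.
cos θ_min = 5/√30, so θ_min ≈ 24.09°.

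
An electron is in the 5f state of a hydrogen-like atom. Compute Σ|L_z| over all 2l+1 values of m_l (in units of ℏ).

Σ|L_z| = 12 ℏ

The 5f subshell has l = 3.
m_l ∈ {-3, -2, -1, 0, 1, 2, 3}.
Σ|m_l| = 2(1+2+…+3) = 12.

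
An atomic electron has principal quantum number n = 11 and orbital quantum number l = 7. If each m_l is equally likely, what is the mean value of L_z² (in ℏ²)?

The allowed m_l values are -7, -6, -5, -4, -3, -2, -1, 0, 1, 2, 3, 4, 5, 6, 7.
⟨L_z²⟩ = ℏ²·(Σ m_l²)/(2l+1) = ℏ²·280/15 = 18.67ℏ².

⟨L_z²⟩ = 18.67 ℏ²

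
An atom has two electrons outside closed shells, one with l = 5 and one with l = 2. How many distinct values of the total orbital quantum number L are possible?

L runs from |5 − 2| = 3 to 5 + 2 = 7.
L ∈ {3, 4, 5, 6, 7}.
That is 5 values.

5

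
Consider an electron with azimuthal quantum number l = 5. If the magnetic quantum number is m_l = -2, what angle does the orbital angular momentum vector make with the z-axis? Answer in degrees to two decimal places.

θ ≈ 111.42°

|L|² = l(l+1)ℏ² = 30ℏ², so |L| = √30 ℏ.
L_z = m_l ℏ = −2ℏ.
cos θ = L_z/|L| = -2/√30, so θ ≈ 111.42°.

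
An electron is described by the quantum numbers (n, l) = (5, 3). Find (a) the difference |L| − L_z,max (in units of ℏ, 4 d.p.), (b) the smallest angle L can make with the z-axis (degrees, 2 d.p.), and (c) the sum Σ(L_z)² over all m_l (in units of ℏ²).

|L| − L_z,max = (2√3 − 3)ℏ ≈ 0.4641ℏ.
cos θ_min = 3/√12, so θ_min ≈ 30.00°.
Σ m_l² = 28, so Σ(L_z)² = 28 ℏ².

|L|−L_z,max ≈ 0.4641ℏ; θ_min ≈ 30.00°; Σ(L_z)² = 28 ℏ²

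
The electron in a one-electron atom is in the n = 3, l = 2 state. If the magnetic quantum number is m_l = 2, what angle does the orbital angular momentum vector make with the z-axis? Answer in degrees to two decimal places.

θ ≈ 35.26°

|L|² = l(l+1)ℏ² = 6ℏ², so |L| = √6 ℏ.
L_z = m_l ℏ = 2ℏ.
cos θ = L_z/|L| = 2/√6, so θ ≈ 35.26°.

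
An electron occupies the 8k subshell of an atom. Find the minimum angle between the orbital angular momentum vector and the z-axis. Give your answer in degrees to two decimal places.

8k means n = 8, l = 7.
|L| = √(l(l+1)) ℏ = 2√14 ℏ.
The smallest angle corresponds to the largest L_z, i.e. m_l = l = 7, giving L_z = 7ℏ.
cos θ_min = 7/√56, so θ_min ≈ 20.70°.

θ_min ≈ 20.70°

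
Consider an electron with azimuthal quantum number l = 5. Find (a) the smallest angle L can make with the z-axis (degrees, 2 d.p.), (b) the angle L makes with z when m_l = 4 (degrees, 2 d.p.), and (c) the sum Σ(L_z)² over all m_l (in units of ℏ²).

θ_min ≈ 24.09°; θ(m_l=4) ≈ 43.09°; Σ(L_z)² = 110 ℏ²

cos θ_min = 5/√30, so θ_min ≈ 24.09°.
For m_l = 4: cos θ = 4/√30, θ ≈ 43.09°.
Σ m_l² = 110, so Σ(L_z)² = 110 ℏ².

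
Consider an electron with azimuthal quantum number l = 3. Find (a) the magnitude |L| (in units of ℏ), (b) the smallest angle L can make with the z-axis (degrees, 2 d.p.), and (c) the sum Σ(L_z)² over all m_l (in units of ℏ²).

|L| = ℏ√(3·4) = 2√3 ℏ ≈ 3.464ℏ.
cos θ_min = 3/√12, so θ_min ≈ 30.00°.
Σ m_l² = 28, so Σ(L_z)² = 28 ℏ².

|L| = 2√3 ℏ ≈ 3.464ℏ; θ_min ≈ 30.00°; Σ(L_z)² = 28 ℏ²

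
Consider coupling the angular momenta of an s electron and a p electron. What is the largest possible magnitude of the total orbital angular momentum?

|L_tot|_max = √2 ℏ ≈ 1.414ℏ

By the triangle rule, |l₁ − l₂| ≤ L ≤ l₁ + l₂.
Allowed values: L = 1.
The largest magnitude corresponds to L = 1: |L_tot| = ℏ√(1·2) = √2 ℏ.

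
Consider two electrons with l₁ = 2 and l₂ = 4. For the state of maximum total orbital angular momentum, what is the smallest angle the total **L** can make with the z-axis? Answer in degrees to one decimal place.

θ_min ≈ 22.2°

The total orbital quantum number L ranges from |l₁ − l₂| to l₁ + l₂ in integer steps.
L ∈ {2, 3, 4, 5, 6}.
The maximum is L = 6, with |L_tot| = ℏ√(6·7) = √42 ℏ.
The minimum angle with z is arccos(6/√42) ≈ 22.2°.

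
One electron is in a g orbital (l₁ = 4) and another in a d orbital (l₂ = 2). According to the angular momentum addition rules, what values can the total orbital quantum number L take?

L = 2, 3, 4, 5, 6

The total orbital quantum number L ranges from |l₁ − l₂| to l₁ + l₂ in integer steps.
So L can be 2, 3, 4, 5, 6.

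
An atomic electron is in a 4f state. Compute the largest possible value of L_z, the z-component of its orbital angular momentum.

For 4f, l = 3.
L_z = m_l ℏ with m_l ∈ {−3, …, 3}; the maximum is m_l = 3.

L_z,max = 3ℏ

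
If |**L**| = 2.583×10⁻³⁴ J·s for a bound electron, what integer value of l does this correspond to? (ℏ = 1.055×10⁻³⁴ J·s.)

l = 2

Dividing by ℏ: |L|/ℏ ≈ 2.448.
(|L|/ℏ)² = l(l+1) ≈ 5.99 ⇒ l = 2.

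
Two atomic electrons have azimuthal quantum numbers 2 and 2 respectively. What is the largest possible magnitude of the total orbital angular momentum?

By the triangle rule, |l₁ − l₂| ≤ L ≤ l₁ + l₂.
L ∈ {0, 1, 2, 3, 4}.
The largest magnitude corresponds to L = 4: |L_tot| = ℏ√(4·5) = 2√5 ℏ.

|L_tot|_max = 2√5 ℏ ≈ 4.472ℏ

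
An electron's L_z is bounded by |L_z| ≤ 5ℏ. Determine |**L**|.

|L| = √30 ℏ ≈ 5.477ℏ

L_z,max = lℏ, so l = 5.
Then |L| = ℏ√(5·6) = √30 ℏ.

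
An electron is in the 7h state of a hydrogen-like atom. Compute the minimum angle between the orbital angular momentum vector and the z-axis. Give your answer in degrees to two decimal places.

θ_min ≈ 24.09°

7h means n = 7, l = 5.
|L| = √(l(l+1)) ℏ = √30 ℏ.
The smallest angle corresponds to the largest L_z, i.e. m_l = l = 5, giving L_z = 5ℏ.
cos θ_min = 5/√30, so θ_min ≈ 24.09°.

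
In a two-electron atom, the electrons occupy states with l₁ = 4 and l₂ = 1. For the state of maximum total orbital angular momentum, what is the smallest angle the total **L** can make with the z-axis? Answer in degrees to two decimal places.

θ_min ≈ 24.09°

Angular momentum addition gives L = |l₁ − l₂|, …, l₁ + l₂.
L ∈ {3, 4, 5}.
The maximum is L = 5, with |L_tot| = ℏ√(5·6) = √30 ℏ.
The minimum angle with z is arccos(5/√30) ≈ 24.09°.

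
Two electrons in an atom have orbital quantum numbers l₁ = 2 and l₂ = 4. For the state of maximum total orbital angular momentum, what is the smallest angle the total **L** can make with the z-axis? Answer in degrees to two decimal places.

θ_min ≈ 22.21°

By the triangle rule, |l₁ − l₂| ≤ L ≤ l₁ + l₂.
Allowed values: L = 2, 3, 4, 5, 6.
The maximum is L = 6, with |L_tot| = ℏ√(6·7) = √42 ℏ.
The minimum angle with z is arccos(6/√42) ≈ 22.21°.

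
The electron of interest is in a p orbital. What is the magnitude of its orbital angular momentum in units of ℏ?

|L| = √2 ℏ ≈ 1.414ℏ

For a p orbital, l = 1.
|L| = ℏ√(l(l+1)) = ℏ√(1·2) = √2 ℏ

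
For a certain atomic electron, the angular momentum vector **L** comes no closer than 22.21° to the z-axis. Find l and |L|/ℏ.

l = 6, |L| = √42 ℏ ≈ 6.481ℏ

cos θ_min = l/√(l(l+1)) = √(l/(l+1)), so l/(l+1) = cos²(22.21°) = 0.8571.
Solving: l = 6.
Then |L| = ℏ√(6·7) = √42 ℏ.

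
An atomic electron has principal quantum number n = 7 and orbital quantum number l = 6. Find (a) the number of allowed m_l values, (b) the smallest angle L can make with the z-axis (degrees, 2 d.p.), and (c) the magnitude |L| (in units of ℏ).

There are 2l+1 = 13 values of m_l.
cos θ_min = 6/√42, so θ_min ≈ 22.21°.
|L| = ℏ√(6·7) = √42 ℏ ≈ 6.481ℏ.

13 values; θ_min ≈ 22.21°; |L| = √42 ℏ ≈ 6.481ℏ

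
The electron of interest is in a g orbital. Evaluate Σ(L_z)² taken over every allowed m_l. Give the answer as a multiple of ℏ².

Σ(L_z)² = 60 ℏ²

A g state has l = 4.
m_l runs from −4 to 4, i.e. {-4, -3, -2, -1, 0, 1, 2, 3, 4}.
Σ m_l² = 2·(1 + 4 + 9 + 16) = 60.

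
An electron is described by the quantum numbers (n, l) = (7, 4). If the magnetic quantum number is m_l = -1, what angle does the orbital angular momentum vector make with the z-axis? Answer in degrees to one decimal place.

|L|² = l(l+1)ℏ² = 20ℏ², so |L| = 2√5 ℏ.
L_z = m_l ℏ = −1ℏ.
cos θ = L_z/|L| = -1/√20, so θ ≈ 102.9°.

θ ≈ 102.9°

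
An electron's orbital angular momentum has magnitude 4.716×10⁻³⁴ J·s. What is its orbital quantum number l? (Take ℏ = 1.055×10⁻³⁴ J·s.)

l = 4

In units of ℏ, |L| ≈ 4.470.
Set l(l+1) = 19.98; the integer solution is l = 4.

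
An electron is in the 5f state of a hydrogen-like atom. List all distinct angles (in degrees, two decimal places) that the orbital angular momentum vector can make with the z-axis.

θ ∈ {30.00°, 54.74°, 73.22°, 90.00°, 106.78°, 125.26°, 150.00°}

The 5f subshell has l = 3.
|L|² = l(l+1)ℏ² = 12ℏ², so |L| = 2√3 ℏ.
cos θ = m_l/√12 for each m_l ∈ {-3, -2, -1, 0, 1, 2, 3}.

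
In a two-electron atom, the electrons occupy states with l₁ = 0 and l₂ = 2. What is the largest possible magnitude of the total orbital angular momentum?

By the triangle rule, |l₁ − l₂| ≤ L ≤ l₁ + l₂.
L ∈ {2}.
The largest magnitude corresponds to L = 2: |L_tot| = ℏ√(2·3) = √6 ℏ.

|L_tot|_max = √6 ℏ ≈ 2.449ℏ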